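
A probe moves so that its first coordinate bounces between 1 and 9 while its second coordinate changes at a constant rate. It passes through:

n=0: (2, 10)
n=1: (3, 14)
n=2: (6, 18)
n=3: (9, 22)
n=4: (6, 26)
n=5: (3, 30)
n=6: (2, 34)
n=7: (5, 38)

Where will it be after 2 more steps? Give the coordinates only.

(7, 46)

The first coordinate travels 3 per step and bounces off the walls at 1 and 9.
  step 8: 5 → 8
  step 9: 8 → 7
The second coordinate changes by +4 each step: at step 9 it is 46.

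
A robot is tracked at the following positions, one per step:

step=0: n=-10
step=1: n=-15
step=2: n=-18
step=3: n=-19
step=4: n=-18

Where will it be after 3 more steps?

First differences are -5, -3, -1, +1; their common second difference is +2 (constant acceleration).
step 5: -18 + 3 → n=-15
step 6: -15 + 5 → n=-10
step 7: -10 + 7 → n=-3

n=-3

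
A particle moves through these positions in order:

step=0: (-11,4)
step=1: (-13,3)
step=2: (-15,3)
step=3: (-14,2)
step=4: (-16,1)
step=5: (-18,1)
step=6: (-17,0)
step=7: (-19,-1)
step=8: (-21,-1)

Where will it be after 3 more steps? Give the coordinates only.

(-24,-3)

The moves between consecutive positions are (-2,-1), (-2,+0), (+1,-1), (-2,-1), (-2,+0), (+1,-1), (-2,-1), (-2,+0); they repeat the 3-cycle [(-2,-1), (-2,+0), (+1,-1)].
step 9: apply (+1,-1) → (-20,-2)
step 10: apply (-2,-1) → (-22,-3)
step 11: apply (-2,+0) → (-24,-3)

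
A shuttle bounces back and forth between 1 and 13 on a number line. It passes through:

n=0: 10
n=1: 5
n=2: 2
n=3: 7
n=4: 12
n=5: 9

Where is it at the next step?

4

The value travels 5 per step and bounces off the walls at 1 and 13.
  step 6: 9 → 4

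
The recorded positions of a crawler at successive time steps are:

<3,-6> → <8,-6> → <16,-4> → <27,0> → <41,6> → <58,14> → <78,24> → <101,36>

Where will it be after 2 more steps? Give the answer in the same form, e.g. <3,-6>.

<156,66>

Taking differences between consecutive positions: <+5,+0>, <+8,+2>, <+11,+4>, <+14,+6>, <+17,+8>, <+20,+10>, <+23,+12>. These grow by <+3,+2> each step.
step 8: <101,36> + <+26,+14> → <127,50>
step 9: <127,50> + <+29,+16> → <156,66>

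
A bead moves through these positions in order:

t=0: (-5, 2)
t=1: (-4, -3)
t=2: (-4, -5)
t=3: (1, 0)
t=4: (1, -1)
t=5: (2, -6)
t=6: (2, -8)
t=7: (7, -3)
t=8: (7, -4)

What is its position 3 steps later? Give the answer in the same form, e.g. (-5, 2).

Differencing gives (+1, -5), (+0, -2), (+5, +5), (+0, -1), (+1, -5), (+0, -2), (+5, +5), (+0, -1). This is the pattern (+1, -5), (+0, -2), (+5, +5), (+0, -1) repeated.
step 9: apply (+1, -5) → (8, -9)
step 10: apply (+0, -2) → (8, -11)
step 11: apply (+5, +5) → (13, -6)

(13, -6)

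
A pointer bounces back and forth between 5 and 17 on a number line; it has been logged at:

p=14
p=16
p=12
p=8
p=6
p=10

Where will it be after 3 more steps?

p=12

The value reflects between 5 and 17, moving 4 per step.
  step 6: 10 → 14
  step 7: 14 → 16
  step 8: 16 → 12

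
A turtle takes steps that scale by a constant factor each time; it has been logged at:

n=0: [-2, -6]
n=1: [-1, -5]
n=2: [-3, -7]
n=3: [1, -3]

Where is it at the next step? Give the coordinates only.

[-7, -11]

Step-to-step displacements: [+1, +1], [-2, -2], [+4, +4]; each is -2× the previous.
step 4: [1, -3] + [-8, -8] → [-7, -11]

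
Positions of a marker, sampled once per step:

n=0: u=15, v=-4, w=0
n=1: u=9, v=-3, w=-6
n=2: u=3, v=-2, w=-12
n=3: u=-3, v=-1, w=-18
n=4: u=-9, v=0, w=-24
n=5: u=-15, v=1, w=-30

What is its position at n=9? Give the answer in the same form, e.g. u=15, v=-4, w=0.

u=-39, v=5, w=-54

Constant displacement of (-6,+1,-6) per step.
step 6: u=-15, v=1, w=-30 + (-6,+1,-6) → u=-21, v=2, w=-36
step 7: u=-21, v=2, w=-36 + (-6,+1,-6) → u=-27, v=3, w=-42
step 8: u=-27, v=3, w=-42 + (-6,+1,-6) → u=-33, v=4, w=-48
step 9: u=-33, v=4, w=-48 + (-6,+1,-6) → u=-39, v=5, w=-54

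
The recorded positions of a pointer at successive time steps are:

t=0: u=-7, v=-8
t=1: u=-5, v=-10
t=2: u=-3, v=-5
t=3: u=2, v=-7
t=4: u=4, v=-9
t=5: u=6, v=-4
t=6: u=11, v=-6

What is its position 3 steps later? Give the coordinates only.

Step-to-step displacements: (+2, -2), (+2, +5), (+5, -2), (+2, -2), (+2, +5), (+5, -2) — a repeating cycle of length 3.
step 7: apply (+2, -2) → u=13, v=-8
step 8: apply (+2, +5) → u=15, v=-3
step 9: apply (+5, -2) → u=20, v=-5

u=20, v=-5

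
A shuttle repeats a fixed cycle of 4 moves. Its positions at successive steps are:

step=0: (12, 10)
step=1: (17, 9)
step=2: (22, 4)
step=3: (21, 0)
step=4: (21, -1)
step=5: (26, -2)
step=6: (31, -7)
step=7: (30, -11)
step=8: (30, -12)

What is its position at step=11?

The moves between consecutive positions are (+5, -1), (+5, -5), (-1, -4), (+0, -1), (+5, -1), (+5, -5), (-1, -4), (+0, -1); they repeat the 4-cycle [(+5, -1), (+5, -5), (-1, -4), (+0, -1)].
step 9: apply (+5, -1) → (35, -13)
step 10: apply (+5, -5) → (40, -18)
step 11: apply (-1, -4) → (39, -22)

(39, -22)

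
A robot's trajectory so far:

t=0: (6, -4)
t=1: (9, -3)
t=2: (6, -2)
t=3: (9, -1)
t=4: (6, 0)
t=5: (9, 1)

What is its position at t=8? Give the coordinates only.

(6, 4)

The first coordinate repeats the cycle [6, 9] with period 2; step 8 mod 2 = 0, giving 6.
The second coordinate changes by +1 each step, so at step 8 it is -4 + 8·(1) = 4.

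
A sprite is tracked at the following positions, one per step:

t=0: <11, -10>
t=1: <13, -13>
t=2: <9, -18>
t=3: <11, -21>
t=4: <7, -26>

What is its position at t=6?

Step-to-step displacements: <+2, -3>, <-4, -5>, <+2, -3>, <-4, -5> — a repeating cycle of length 2.
step 5: apply <+2, -3> → <9, -29>
step 6: apply <-4, -5> → <5, -34>

<5, -34>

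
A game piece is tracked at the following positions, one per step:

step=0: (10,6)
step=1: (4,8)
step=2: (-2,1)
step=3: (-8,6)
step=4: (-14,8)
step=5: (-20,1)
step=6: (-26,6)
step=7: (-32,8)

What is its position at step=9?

(-44,6)

First: linear, -6 per step → -44 at step 9.
Second: cycles through 6, 8, 1 every 3 steps. Step 9 lands at position 0 of the cycle → 6.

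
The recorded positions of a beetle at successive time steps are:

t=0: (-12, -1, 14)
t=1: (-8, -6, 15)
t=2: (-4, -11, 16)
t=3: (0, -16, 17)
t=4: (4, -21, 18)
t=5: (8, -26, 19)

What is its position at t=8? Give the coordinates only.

Each step adds (+4, -5, +1) to the position.
step 6: (8, -26, 19) + (+4, -5, +1) → (12, -31, 20)
step 7: (12, -31, 20) + (+4, -5, +1) → (16, -36, 21)
step 8: (16, -36, 21) + (+4, -5, +1) → (20, -41, 22)

(20, -41, 22)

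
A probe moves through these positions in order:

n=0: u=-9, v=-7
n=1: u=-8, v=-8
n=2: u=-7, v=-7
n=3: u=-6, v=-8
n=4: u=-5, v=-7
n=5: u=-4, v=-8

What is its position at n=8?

u=-1, v=-7

U: linear, +1 per step → -1 at step 8.
V: cycles through -7, -8 every 2 steps. Step 8 lands at position 0 of the cycle → -7.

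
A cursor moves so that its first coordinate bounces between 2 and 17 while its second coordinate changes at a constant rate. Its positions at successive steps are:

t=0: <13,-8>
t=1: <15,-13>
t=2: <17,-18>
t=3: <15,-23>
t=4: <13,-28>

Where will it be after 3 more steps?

<7,-43>

The first coordinate travels 2 per step and bounces off the walls at 2 and 17.
  step 5: 13 → 11
  step 6: 11 → 9
  step 7: 9 → 7
The second coordinate changes by -5 each step: at step 7 it is -43.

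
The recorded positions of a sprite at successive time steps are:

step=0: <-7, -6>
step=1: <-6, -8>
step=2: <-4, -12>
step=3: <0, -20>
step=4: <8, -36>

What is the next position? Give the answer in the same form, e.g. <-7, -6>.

<24, -68>

The jumps are <+1, -2>, <+2, -4>, <+4, -8>, <+8, -16> — a geometric progression with ratio 2.
step 5: <8, -36> + <+16, -32> → <24, -68>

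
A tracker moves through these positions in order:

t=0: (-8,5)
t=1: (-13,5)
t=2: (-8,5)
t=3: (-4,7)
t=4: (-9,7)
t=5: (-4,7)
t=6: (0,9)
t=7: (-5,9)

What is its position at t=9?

The moves between consecutive positions are (-5,+0), (+5,+0), (+4,+2), (-5,+0), (+5,+0), (+4,+2), (-5,+0); they repeat the 3-cycle [(-5,+0), (+5,+0), (+4,+2)].
step 8: apply (+5,+0) → (0,9)
step 9: apply (+4,+2) → (4,11)

(4,11)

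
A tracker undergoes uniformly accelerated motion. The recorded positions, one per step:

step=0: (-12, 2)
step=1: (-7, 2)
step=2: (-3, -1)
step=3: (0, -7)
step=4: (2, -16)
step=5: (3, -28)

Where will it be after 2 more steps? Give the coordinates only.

(2, -61)

First differences are (+5, +0), (+4, -3), (+3, -6), (+2, -9), (+1, -12); their common second difference is (-1, -3) (constant acceleration).
step 6: (3, -28) + (+0, -15) → (3, -43)
step 7: (3, -43) + (-1, -18) → (2, -61)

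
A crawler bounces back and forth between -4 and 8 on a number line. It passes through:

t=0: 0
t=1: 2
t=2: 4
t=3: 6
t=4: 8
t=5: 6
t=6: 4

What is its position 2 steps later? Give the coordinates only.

0

The value reflects between -4 and 8, moving 2 per step.
  step 7: 4 → 2
  step 8: 2 → 0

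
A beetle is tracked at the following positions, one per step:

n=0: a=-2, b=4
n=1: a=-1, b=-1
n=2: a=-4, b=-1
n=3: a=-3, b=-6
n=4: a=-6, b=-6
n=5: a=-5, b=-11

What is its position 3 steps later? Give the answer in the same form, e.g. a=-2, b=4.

The moves between consecutive positions are (+1, -5), (-3, +0), (+1, -5), (-3, +0), (+1, -5); they repeat the 2-cycle [(+1, -5), (-3, +0)].
step 6: apply (-3, +0) → a=-8, b=-11
step 7: apply (+1, -5) → a=-7, b=-16
step 8: apply (-3, +0) → a=-10, b=-16

a=-10, b=-16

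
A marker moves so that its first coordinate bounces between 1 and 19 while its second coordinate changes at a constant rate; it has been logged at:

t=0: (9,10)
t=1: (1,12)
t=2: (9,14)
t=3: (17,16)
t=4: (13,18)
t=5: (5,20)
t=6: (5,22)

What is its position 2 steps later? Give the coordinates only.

(17,26)

The first coordinate travels 8 per step and bounces off the walls at 1 and 19.
  step 7: 5 → 13
  step 8: 13 → 17
The second coordinate changes by +2 each step: at step 8 it is 26.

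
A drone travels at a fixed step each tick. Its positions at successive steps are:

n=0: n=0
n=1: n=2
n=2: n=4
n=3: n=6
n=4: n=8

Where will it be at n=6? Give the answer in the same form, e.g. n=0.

n=12

The position changes by +2 every step.
step 5: 8 + 2 → n=10
step 6: 10 + 2 → n=12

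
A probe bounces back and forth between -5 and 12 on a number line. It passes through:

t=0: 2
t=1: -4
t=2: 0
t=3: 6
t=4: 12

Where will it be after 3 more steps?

The value travels 6 per step and bounces off the walls at -5 and 12.
  step 5: 12 → 6
  step 6: 6 → 0
  step 7: 0 → -4

-4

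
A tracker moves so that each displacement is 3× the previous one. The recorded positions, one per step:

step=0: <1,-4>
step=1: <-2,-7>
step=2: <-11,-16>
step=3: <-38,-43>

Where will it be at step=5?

<-362,-367>

The jumps are <-3,-3>, <-9,-9>, <-27,-27> — a geometric progression with ratio 3.
step 4: <-38,-43> + <-81,-81> → <-119,-124>
step 5: <-119,-124> + <-243,-243> → <-362,-367>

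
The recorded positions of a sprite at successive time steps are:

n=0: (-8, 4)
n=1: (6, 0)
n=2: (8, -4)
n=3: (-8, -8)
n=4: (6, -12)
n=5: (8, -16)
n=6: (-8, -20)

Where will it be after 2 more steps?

First: cycles through -8, 6, 8 every 3 steps. Step 8 lands at position 2 of the cycle → 8.
Second: linear, -4 per step → -28 at step 8.

(8, -28)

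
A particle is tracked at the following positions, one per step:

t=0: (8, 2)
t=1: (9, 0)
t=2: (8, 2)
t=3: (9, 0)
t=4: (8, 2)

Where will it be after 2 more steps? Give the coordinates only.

(8, 2)

The jumps are (+1, -2), (-1, +2), (+1, -2), (-1, +2) — a geometric progression with ratio -1.
step 5: (8, 2) + (+1, -2) → (9, 0)
step 6: (9, 0) + (-1, +2) → (8, 2)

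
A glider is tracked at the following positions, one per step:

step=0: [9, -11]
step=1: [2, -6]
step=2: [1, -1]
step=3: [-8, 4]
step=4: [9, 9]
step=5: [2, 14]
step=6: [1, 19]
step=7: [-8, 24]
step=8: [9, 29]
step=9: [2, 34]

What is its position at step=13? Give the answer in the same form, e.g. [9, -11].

The first coordinate repeats the cycle [9, 2, 1, -8] with period 4; step 13 mod 4 = 1, giving 2.
The second coordinate changes by +5 each step, so at step 13 it is -11 + 13·(5) = 54.

[2, 54]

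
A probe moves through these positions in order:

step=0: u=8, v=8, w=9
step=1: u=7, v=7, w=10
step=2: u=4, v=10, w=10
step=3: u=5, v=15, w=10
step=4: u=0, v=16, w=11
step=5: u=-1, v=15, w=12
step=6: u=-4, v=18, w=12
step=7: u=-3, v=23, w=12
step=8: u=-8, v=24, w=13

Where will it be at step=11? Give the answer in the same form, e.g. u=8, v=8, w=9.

The moves between consecutive positions are (-1, -1, +1), (-3, +3, +0), (+1, +5, +0), (-5, +1, +1), (-1, -1, +1), (-3, +3, +0), (+1, +5, +0), (-5, +1, +1); they repeat the 4-cycle [(-1, -1, +1), (-3, +3, +0), (+1, +5, +0), (-5, +1, +1)].
step 9: apply (-1, -1, +1) → u=-9, v=23, w=14
step 10: apply (-3, +3, +0) → u=-12, v=26, w=14
step 11: apply (+1, +5, +0) → u=-11, v=31, w=14

u=-11, v=31, w=14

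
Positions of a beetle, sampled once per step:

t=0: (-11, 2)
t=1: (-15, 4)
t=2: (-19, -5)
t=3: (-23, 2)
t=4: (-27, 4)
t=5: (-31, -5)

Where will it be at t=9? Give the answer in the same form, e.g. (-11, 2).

(-47, 2)

The first coordinate changes by -4 each step, so at step 9 it is -11 + 9·(-4) = -47.
The second coordinate repeats the cycle [2, 4, -5] with period 3; step 9 mod 3 = 0, giving 2.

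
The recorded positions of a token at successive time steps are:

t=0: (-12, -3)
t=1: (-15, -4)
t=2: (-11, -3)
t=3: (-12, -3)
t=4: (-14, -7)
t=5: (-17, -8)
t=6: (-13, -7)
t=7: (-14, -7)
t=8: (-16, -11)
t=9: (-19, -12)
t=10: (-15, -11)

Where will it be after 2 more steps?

(-18, -15)

Differencing gives (-3, -1), (+4, +1), (-1, +0), (-2, -4), (-3, -1), (+4, +1), (-1, +0), (-2, -4), (-3, -1), (+4, +1). This is the pattern (-3, -1), (+4, +1), (-1, +0), (-2, -4) repeated.
step 11: apply (-1, +0) → (-16, -11)
step 12: apply (-2, -4) → (-18, -15)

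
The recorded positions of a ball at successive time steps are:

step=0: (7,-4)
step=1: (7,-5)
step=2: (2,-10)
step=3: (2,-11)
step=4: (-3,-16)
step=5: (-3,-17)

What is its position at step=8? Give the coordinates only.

(-13,-28)

Differencing gives (+0,-1), (-5,-5), (+0,-1), (-5,-5), (+0,-1). This is the pattern (+0,-1), (-5,-5) repeated.
step 6: apply (-5,-5) → (-8,-22)
step 7: apply (+0,-1) → (-8,-23)
step 8: apply (-5,-5) → (-13,-28)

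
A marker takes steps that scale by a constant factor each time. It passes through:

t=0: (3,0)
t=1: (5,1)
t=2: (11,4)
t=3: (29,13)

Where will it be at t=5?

(245,121)

Consecutive displacements (+2,+1), (+6,+3), (+18,+9) scale by a factor of 3 each step.
step 4: (29,13) + (+54,+27) → (83,40)
step 5: (83,40) + (+162,+81) → (245,121)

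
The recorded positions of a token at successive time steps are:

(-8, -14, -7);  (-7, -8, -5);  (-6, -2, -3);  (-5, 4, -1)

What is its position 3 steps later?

(-2, 22, 5)

Constant displacement of (+1, +6, +2) per step.
step 4: (-5, 4, -1) + (+1, +6, +2) → (-4, 10, 1)
step 5: (-4, 10, 1) + (+1, +6, +2) → (-3, 16, 3)
step 6: (-3, 16, 3) + (+1, +6, +2) → (-2, 22, 5)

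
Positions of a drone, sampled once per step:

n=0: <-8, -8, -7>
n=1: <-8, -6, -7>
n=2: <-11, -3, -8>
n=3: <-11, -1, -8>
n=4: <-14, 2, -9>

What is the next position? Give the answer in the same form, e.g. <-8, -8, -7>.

The moves between consecutive positions are <+0, +2, +0>, <-3, +3, -1>, <+0, +2, +0>, <-3, +3, -1>; they repeat the 2-cycle [<+0, +2, +0>, <-3, +3, -1>].
step 5: apply <+0, +2, +0> → <-14, 4, -9>

<-14, 4, -9>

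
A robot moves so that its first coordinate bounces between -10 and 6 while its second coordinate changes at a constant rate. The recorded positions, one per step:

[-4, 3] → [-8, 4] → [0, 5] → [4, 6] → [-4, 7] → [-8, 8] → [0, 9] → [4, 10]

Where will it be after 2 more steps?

The first coordinate reflects between -10 and 6, moving 8 per step.
  step 8: 4 → -4
  step 9: -4 → -8
The second coordinate changes by +1 each step: at step 9 it is 12.

[-8, 12]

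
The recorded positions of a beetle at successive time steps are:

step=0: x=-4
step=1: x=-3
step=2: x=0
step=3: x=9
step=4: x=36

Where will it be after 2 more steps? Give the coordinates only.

Step-to-step displacements: +1, +3, +9, +27; each is 3× the previous.
step 5: 36 + 81 → x=117
step 6: 117 + 243 → x=360

x=360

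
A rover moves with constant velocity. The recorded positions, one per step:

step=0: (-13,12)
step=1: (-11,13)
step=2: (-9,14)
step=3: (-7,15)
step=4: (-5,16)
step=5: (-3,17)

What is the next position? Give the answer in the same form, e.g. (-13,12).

Constant displacement of (+2,+1) per step.
step 6: (-3,17) + (+2,+1) → (-1,18)

(-1,18)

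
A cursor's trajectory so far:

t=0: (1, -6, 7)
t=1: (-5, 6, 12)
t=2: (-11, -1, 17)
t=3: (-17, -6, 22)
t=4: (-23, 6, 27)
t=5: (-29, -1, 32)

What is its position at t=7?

The first coordinate changes by -6 each step, so at step 7 it is 1 + 7·(-6) = -41.
The second coordinate repeats the cycle [-6, 6, -1] with period 3; step 7 mod 3 = 1, giving 6.
The third coordinate changes by +5 each step, so at step 7 it is 7 + 7·(5) = 42.

(-41, 6, 42)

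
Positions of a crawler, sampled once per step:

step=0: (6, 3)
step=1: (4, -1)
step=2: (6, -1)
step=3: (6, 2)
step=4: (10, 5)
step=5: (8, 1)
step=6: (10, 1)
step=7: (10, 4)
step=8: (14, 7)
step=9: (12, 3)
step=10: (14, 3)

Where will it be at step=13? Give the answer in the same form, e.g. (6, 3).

Differencing gives (-2, -4), (+2, +0), (+0, +3), (+4, +3), (-2, -4), (+2, +0), (+0, +3), (+4, +3), (-2, -4), (+2, +0). This is the pattern (-2, -4), (+2, +0), (+0, +3), (+4, +3) repeated.
step 11: apply (+0, +3) → (14, 6)
step 12: apply (+4, +3) → (18, 9)
step 13: apply (-2, -4) → (16, 5)

(16, 5)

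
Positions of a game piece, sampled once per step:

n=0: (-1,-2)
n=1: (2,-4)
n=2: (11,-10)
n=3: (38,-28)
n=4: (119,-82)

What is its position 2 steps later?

Step-to-step displacements: (+3,-2), (+9,-6), (+27,-18), (+81,-54); each is 3× the previous.
step 5: (119,-82) + (+243,-162) → (362,-244)
step 6: (362,-244) + (+729,-486) → (1091,-730)

(1091,-730)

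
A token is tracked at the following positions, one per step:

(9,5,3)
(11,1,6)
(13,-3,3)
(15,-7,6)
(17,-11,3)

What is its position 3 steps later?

The first coordinate changes by +2 each step, so at step 7 it is 9 + 7·(2) = 23.
The second coordinate changes by -4 each step, so at step 7 it is 5 + 7·(-4) = -23.
The third coordinate repeats the cycle [3, 6] with period 2; step 7 mod 2 = 1, giving 6.

(23,-23,6)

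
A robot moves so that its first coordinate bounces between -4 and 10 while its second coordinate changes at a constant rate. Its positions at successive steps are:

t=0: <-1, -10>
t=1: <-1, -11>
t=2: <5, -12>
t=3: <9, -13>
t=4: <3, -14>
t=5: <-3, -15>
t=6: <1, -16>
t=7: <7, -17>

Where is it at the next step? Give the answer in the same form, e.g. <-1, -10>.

The first coordinate reflects between -4 and 10, moving 6 per step.
  step 8: 7 → 7
The second coordinate changes by -1 each step: at step 8 it is -18.

<7, -18>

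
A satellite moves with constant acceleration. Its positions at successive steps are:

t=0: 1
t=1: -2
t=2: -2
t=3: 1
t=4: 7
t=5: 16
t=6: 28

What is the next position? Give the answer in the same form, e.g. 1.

Taking differences between consecutive positions: -3, +0, +3, +6, +9, +12. These grow by +3 each step.
step 7: 28 + 15 → 43

43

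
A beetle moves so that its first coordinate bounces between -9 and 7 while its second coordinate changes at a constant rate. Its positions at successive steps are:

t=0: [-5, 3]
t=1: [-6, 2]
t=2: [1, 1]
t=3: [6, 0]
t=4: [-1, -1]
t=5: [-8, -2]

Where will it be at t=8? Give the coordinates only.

The first coordinate travels 7 per step and bounces off the walls at -9 and 7.
  step 6: -8 → -3
  step 7: -3 → 4
  step 8: 4 → 3
The second coordinate changes by -1 each step: at step 8 it is -5.

[3, -5]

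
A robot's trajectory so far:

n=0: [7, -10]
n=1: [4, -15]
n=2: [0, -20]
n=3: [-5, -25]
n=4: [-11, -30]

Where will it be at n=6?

Successive displacements: [-3, -5], [-4, -5], [-5, -5], [-6, -5] — each changes by [-1, +0].
step 5: [-11, -30] + [-7, -5] → [-18, -35]
step 6: [-18, -35] + [-8, -5] → [-26, -40]

[-26, -40]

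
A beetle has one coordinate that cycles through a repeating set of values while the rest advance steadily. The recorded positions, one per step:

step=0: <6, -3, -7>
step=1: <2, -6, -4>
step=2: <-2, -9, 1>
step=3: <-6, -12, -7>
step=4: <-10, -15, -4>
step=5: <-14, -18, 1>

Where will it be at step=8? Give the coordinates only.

First: linear, -4 per step → -26 at step 8.
Second: linear, -3 per step → -27 at step 8.
Third: cycles through -7, -4, 1 every 3 steps. Step 8 lands at position 2 of the cycle → 1.

<-26, -27, 1>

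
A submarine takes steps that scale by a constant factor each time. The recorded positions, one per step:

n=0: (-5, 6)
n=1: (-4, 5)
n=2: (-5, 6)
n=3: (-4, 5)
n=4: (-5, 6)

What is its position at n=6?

(-5, 6)

The jumps are (+1, -1), (-1, +1), (+1, -1), (-1, +1) — a geometric progression with ratio -1.
step 5: (-5, 6) + (+1, -1) → (-4, 5)
step 6: (-4, 5) + (-1, +1) → (-5, 6)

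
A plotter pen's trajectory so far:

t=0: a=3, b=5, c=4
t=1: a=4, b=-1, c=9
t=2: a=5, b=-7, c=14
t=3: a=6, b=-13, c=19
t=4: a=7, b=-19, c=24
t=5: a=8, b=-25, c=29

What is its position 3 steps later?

Constant displacement of (+1,-6,+5) per step.
step 6: a=8, b=-25, c=29 + (+1,-6,+5) → a=9, b=-31, c=34
step 7: a=9, b=-31, c=34 + (+1,-6,+5) → a=10, b=-37, c=39
step 8: a=10, b=-37, c=39 + (+1,-6,+5) → a=11, b=-43, c=44

a=11, b=-43, c=44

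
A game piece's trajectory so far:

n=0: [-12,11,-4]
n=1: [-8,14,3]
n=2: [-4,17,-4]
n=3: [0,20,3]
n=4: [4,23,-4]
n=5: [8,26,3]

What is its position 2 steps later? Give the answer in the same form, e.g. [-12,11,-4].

First: linear, +4 per step → 16 at step 7.
Second: linear, +3 per step → 32 at step 7.
Third: cycles through -4, 3 every 2 steps. Step 7 lands at position 1 of the cycle → 3.

[16,32,3]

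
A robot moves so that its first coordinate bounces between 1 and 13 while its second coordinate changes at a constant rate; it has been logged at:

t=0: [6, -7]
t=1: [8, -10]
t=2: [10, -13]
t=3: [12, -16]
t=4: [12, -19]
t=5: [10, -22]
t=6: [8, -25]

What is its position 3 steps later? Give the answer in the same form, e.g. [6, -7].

The first coordinate reflects between 1 and 13, moving 2 per step.
  step 7: 8 → 6
  step 8: 6 → 4
  step 9: 4 → 2
The second coordinate changes by -3 each step: at step 9 it is -34.

[2, -34]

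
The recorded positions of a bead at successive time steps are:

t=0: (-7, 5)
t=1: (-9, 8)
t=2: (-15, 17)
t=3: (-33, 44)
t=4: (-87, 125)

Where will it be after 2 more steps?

Consecutive displacements (-2, +3), (-6, +9), (-18, +27), (-54, +81) scale by a factor of 3 each step.
step 5: (-87, 125) + (-162, +243) → (-249, 368)
step 6: (-249, 368) + (-486, +729) → (-735, 1097)

(-735, 1097)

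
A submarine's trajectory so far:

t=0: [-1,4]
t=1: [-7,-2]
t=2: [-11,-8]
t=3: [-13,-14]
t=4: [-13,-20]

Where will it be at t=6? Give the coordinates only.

[-7,-32]

Successive displacements: [-6,-6], [-4,-6], [-2,-6], [+0,-6] — each changes by [+2,+0].
step 5: [-13,-20] + [+2,-6] → [-11,-26]
step 6: [-11,-26] + [+4,-6] → [-7,-32]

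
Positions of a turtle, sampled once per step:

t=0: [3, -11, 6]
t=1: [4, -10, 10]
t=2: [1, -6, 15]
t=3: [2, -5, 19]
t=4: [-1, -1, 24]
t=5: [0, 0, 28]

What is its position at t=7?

Step-to-step displacements: [+1, +1, +4], [-3, +4, +5], [+1, +1, +4], [-3, +4, +5], [+1, +1, +4] — a repeating cycle of length 2.
step 6: apply [-3, +4, +5] → [-3, 4, 33]
step 7: apply [+1, +1, +4] → [-2, 5, 37]

[-2, 5, 37]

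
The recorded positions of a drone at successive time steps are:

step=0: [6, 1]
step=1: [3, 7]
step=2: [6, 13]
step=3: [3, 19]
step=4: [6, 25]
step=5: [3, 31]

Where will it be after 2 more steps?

[3, 43]

The first coordinate repeats the cycle [6, 3] with period 2; step 7 mod 2 = 1, giving 3.
The second coordinate changes by +6 each step, so at step 7 it is 1 + 7·(6) = 43.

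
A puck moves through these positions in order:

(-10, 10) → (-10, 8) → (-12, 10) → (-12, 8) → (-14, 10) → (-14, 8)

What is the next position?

Step-to-step displacements: (+0, -2), (-2, +2), (+0, -2), (-2, +2), (+0, -2) — a repeating cycle of length 2.
step 6: apply (-2, +2) → (-16, 10)

(-16, 10)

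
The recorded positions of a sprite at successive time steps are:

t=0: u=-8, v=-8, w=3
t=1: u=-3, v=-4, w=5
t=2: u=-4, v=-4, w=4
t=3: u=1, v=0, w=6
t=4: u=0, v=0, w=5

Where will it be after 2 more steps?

Differencing gives (+5,+4,+2), (-1,+0,-1), (+5,+4,+2), (-1,+0,-1). This is the pattern (+5,+4,+2), (-1,+0,-1) repeated.
step 5: apply (+5,+4,+2) → u=5, v=4, w=7
step 6: apply (-1,+0,-1) → u=4, v=4, w=6

u=4, v=4, w=6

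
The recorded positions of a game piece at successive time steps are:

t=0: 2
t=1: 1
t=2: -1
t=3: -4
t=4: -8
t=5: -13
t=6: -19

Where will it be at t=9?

-43

Successive displacements: -1, -2, -3, -4, -5, -6 — each changes by -1.
step 7: -19 − 7 → -26
step 8: -26 − 8 → -34
step 9: -34 − 9 → -43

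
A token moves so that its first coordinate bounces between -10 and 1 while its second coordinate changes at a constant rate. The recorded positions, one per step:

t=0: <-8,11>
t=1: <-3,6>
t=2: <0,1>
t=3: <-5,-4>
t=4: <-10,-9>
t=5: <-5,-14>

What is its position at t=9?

<-7,-34>

The first coordinate reflects between -10 and 1, moving 5 per step.
  step 6: -5 → 0
  step 7: 0 → -3
  step 8: -3 → -8
  step 9: -8 → -7
The second coordinate changes by -5 each step: at step 9 it is -34.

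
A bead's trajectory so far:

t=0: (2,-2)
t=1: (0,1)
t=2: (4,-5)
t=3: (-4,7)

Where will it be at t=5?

Step-to-step displacements: (-2,+3), (+4,-6), (-8,+12); each is -2× the previous.
step 4: (-4,7) + (+16,-24) → (12,-17)
step 5: (12,-17) + (-32,+48) → (-20,31)

(-20,31)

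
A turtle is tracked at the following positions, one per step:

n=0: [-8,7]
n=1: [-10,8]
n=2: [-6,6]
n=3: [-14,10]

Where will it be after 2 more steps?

The jumps are [-2,+1], [+4,-2], [-8,+4] — a geometric progression with ratio -2.
step 4: [-14,10] + [+16,-8] → [2,2]
step 5: [2,2] + [-32,+16] → [-30,18]

[-30,18]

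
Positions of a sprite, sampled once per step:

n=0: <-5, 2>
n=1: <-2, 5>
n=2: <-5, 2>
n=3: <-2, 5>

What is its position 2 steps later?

Consecutive displacements <+3, +3>, <-3, -3>, <+3, +3> scale by a factor of -1 each step.
step 4: <-2, 5> + <-3, -3> → <-5, 2>
step 5: <-5, 2> + <+3, +3> → <-2, 5>

<-2, 5>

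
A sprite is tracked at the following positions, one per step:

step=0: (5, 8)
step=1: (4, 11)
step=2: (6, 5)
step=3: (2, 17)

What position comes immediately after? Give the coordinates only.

Consecutive displacements (-1, +3), (+2, -6), (-4, +12) scale by a factor of -2 each step.
step 4: (2, 17) + (+8, -24) → (10, -7)

(10, -7)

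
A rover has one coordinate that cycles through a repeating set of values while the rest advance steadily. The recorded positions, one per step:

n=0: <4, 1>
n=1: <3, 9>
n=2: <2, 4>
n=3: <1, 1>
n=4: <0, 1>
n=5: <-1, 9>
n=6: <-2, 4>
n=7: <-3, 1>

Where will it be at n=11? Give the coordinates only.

<-7, 1>

First: linear, -1 per step → -7 at step 11.
Second: cycles through 1, 9, 4, 1 every 4 steps. Step 11 lands at position 3 of the cycle → 1.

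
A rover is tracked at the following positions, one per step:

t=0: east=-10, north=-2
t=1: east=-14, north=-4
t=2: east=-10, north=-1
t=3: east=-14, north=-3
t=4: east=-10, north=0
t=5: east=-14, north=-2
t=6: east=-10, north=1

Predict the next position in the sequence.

The moves between consecutive positions are (-4,-2), (+4,+3), (-4,-2), (+4,+3), (-4,-2), (+4,+3); they repeat the 2-cycle [(-4,-2), (+4,+3)].
step 7: apply (-4,-2) → east=-14, north=-1

east=-14, north=-1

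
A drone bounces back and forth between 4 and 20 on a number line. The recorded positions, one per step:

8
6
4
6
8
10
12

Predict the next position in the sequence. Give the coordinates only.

14

The value reflects between 4 and 20, moving 2 per step.
  step 7: 12 → 14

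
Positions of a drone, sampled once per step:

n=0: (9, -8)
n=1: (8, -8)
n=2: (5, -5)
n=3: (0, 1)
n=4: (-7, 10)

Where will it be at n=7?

(-40, 55)

First differences are (-1, +0), (-3, +3), (-5, +6), (-7, +9); their common second difference is (-2, +3) (constant acceleration).
step 5: (-7, 10) + (-9, +12) → (-16, 22)
step 6: (-16, 22) + (-11, +15) → (-27, 37)
step 7: (-27, 37) + (-13, +18) → (-40, 55)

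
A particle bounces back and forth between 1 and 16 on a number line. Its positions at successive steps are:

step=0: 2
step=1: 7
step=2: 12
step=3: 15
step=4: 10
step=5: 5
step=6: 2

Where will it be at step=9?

The value reflects between 1 and 16, moving 5 per step.
  step 7: 2 → 7
  step 8: 7 → 12
  step 9: 12 → 15

15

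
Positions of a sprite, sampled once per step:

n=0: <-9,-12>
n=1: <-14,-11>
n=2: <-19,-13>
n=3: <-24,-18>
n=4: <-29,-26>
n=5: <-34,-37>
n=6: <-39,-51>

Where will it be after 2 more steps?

<-49,-88>

Taking differences between consecutive positions: <-5,+1>, <-5,-2>, <-5,-5>, <-5,-8>, <-5,-11>, <-5,-14>. These grow by <+0,-3> each step.
step 7: <-39,-51> + <-5,-17> → <-44,-68>
step 8: <-44,-68> + <-5,-20> → <-49,-88>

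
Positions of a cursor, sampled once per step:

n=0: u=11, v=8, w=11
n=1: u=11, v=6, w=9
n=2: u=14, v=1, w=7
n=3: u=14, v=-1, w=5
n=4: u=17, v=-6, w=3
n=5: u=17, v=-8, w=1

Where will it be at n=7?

Step-to-step displacements: (+0,-2,-2), (+3,-5,-2), (+0,-2,-2), (+3,-5,-2), (+0,-2,-2) — a repeating cycle of length 2.
step 6: apply (+3,-5,-2) → u=20, v=-13, w=-1
step 7: apply (+0,-2,-2) → u=20, v=-15, w=-3

u=20, v=-15, w=-3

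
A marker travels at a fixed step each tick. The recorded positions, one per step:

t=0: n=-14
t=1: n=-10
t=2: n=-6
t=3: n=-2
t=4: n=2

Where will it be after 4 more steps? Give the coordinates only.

The position changes by +4 every step.
step 5: 2 + 4 → n=6
step 6: 6 + 4 → n=10
step 7: 10 + 4 → n=14
step 8: 14 + 4 → n=18

n=18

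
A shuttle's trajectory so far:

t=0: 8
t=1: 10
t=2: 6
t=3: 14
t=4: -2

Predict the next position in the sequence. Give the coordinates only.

30

Step-to-step displacements: +2, -4, +8, -16; each is -2× the previous.
step 5: -2 + 32 → 30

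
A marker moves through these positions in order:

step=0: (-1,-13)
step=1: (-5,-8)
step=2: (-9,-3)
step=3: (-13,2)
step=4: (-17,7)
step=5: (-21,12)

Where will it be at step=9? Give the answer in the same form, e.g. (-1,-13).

(-37,32)

The position changes by (-4,+5) every step.
step 6: (-21,12) + (-4,+5) → (-25,17)
step 7: (-25,17) + (-4,+5) → (-29,22)
step 8: (-29,22) + (-4,+5) → (-33,27)
step 9: (-33,27) + (-4,+5) → (-37,32)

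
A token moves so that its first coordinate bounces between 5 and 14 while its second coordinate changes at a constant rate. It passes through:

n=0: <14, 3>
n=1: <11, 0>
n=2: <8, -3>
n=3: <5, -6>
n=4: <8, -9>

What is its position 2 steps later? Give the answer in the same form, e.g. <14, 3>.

The first coordinate reflects between 5 and 14, moving 3 per step.
  step 5: 8 → 11
  step 6: 11 → 14
The second coordinate changes by -3 each step: at step 6 it is -15.

<14, -15>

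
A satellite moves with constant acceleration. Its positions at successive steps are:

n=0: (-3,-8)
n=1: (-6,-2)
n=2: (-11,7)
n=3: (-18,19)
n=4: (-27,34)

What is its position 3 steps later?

First differences are (-3,+6), (-5,+9), (-7,+12), (-9,+15); their common second difference is (-2,+3) (constant acceleration).
step 5: (-27,34) + (-11,+18) → (-38,52)
step 6: (-38,52) + (-13,+21) → (-51,73)
step 7: (-51,73) + (-15,+24) → (-66,97)

(-66,97)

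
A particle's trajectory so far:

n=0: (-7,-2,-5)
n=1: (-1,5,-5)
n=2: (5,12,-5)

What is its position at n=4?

(17,26,-5)

Constant displacement of (+6,+7,+0) per step.
step 3: (5,12,-5) + (+6,+7,+0) → (11,19,-5)
step 4: (11,19,-5) + (+6,+7,+0) → (17,26,-5)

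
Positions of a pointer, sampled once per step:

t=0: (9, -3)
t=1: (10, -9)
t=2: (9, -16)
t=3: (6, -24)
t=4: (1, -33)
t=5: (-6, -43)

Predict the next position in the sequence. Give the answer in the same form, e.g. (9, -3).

Taking differences between consecutive positions: (+1, -6), (-1, -7), (-3, -8), (-5, -9), (-7, -10). These grow by (-2, -1) each step.
step 6: (-6, -43) + (-9, -11) → (-15, -54)

(-15, -54)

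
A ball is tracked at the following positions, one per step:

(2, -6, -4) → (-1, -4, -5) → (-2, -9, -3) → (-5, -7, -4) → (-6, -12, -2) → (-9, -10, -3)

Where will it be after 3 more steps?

(-14, -18, 0)

Step-to-step displacements: (-3, +2, -1), (-1, -5, +2), (-3, +2, -1), (-1, -5, +2), (-3, +2, -1) — a repeating cycle of length 2.
step 6: apply (-1, -5, +2) → (-10, -15, -1)
step 7: apply (-3, +2, -1) → (-13, -13, -2)
step 8: apply (-1, -5, +2) → (-14, -18, 0)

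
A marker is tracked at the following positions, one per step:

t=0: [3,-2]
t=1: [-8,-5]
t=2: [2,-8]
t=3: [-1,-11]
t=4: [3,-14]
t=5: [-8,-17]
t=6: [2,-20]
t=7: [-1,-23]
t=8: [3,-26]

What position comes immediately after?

[-8,-29]

First: cycles through 3, -8, 2, -1 every 4 steps. Step 9 lands at position 1 of the cycle → -8.
Second: linear, -3 per step → -29 at step 9.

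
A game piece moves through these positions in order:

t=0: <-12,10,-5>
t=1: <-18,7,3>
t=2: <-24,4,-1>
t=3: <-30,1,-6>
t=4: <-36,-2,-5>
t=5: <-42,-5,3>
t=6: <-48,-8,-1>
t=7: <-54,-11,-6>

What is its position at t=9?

First: linear, -6 per step → -66 at step 9.
Second: linear, -3 per step → -17 at step 9.
Third: cycles through -5, 3, -1, -6 every 4 steps. Step 9 lands at position 1 of the cycle → 3.

<-66,-17,3>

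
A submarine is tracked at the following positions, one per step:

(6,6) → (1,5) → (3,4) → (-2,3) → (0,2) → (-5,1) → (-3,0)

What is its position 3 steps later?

Step-to-step displacements: (-5,-1), (+2,-1), (-5,-1), (+2,-1), (-5,-1), (+2,-1) — a repeating cycle of length 2.
step 7: apply (-5,-1) → (-8,-1)
step 8: apply (+2,-1) → (-6,-2)
step 9: apply (-5,-1) → (-11,-3)

(-11,-3)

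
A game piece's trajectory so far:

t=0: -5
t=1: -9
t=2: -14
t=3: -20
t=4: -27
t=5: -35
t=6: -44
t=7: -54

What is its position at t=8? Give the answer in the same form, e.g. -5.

-65

First differences are -4, -5, -6, -7, -8, -9, -10; their common second difference is -1 (constant acceleration).
step 8: -54 − 11 → -65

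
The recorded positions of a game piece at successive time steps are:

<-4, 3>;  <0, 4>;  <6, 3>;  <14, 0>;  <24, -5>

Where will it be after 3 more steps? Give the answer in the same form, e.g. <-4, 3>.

<66, -32>

Taking differences between consecutive positions: <+4, +1>, <+6, -1>, <+8, -3>, <+10, -5>. These grow by <+2, -2> each step.
step 5: <24, -5> + <+12, -7> → <36, -12>
step 6: <36, -12> + <+14, -9> → <50, -21>
step 7: <50, -21> + <+16, -11> → <66, -32>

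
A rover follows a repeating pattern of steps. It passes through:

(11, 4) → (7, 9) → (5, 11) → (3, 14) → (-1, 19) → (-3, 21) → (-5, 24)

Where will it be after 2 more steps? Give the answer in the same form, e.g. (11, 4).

(-11, 31)

Step-to-step displacements: (-4, +5), (-2, +2), (-2, +3), (-4, +5), (-2, +2), (-2, +3) — a repeating cycle of length 3.
step 7: apply (-4, +5) → (-9, 29)
step 8: apply (-2, +2) → (-11, 31)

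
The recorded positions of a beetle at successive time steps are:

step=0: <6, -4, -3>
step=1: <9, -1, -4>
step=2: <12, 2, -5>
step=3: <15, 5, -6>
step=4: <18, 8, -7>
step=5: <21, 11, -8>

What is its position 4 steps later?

<33, 23, -12>

Each step adds <+3, +3, -1> to the position.
step 6: <21, 11, -8> + <+3, +3, -1> → <24, 14, -9>
step 7: <24, 14, -9> + <+3, +3, -1> → <27, 17, -10>
step 8: <27, 17, -10> + <+3, +3, -1> → <30, 20, -11>
step 9: <30, 20, -11> + <+3, +3, -1> → <33, 23, -12>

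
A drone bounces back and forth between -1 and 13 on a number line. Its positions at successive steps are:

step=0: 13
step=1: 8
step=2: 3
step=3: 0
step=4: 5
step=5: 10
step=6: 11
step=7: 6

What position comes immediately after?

1

The value travels 5 per step and bounces off the walls at -1 and 13.
  step 8: 6 → 1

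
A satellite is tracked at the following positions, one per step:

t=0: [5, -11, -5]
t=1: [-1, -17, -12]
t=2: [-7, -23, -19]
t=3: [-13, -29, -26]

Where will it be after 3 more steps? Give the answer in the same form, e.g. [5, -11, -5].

[-31, -47, -47]

Each step adds [-6, -6, -7] to the position.
step 4: [-13, -29, -26] + [-6, -6, -7] → [-19, -35, -33]
step 5: [-19, -35, -33] + [-6, -6, -7] → [-25, -41, -40]
step 6: [-25, -41, -40] + [-6, -6, -7] → [-31, -47, -47]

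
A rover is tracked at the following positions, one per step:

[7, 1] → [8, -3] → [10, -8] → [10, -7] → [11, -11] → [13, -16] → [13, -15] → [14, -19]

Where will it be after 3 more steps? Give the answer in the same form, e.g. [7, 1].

[17, -27]

The moves between consecutive positions are [+1, -4], [+2, -5], [+0, +1], [+1, -4], [+2, -5], [+0, +1], [+1, -4]; they repeat the 3-cycle [[+1, -4], [+2, -5], [+0, +1]].
step 8: apply [+2, -5] → [16, -24]
step 9: apply [+0, +1] → [16, -23]
step 10: apply [+1, -4] → [17, -27]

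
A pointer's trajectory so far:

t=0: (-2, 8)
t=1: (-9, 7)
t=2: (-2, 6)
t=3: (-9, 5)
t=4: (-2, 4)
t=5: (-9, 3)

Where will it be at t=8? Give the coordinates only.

(-2, 0)

First: cycles through -2, -9 every 2 steps. Step 8 lands at position 0 of the cycle → -2.
Second: linear, -1 per step → 0 at step 8.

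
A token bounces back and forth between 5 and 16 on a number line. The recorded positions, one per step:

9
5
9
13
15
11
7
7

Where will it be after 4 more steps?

9

The value travels 4 per step and bounces off the walls at 5 and 16.
  step 8: 7 → 11
  step 9: 11 → 15
  step 10: 15 → 13
  step 11: 13 → 9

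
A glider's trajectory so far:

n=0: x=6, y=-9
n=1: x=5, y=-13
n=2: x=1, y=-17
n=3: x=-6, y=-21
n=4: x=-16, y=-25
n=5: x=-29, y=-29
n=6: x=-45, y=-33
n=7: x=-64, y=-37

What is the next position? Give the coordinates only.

Successive displacements: (-1, -4), (-4, -4), (-7, -4), (-10, -4), (-13, -4), (-16, -4), (-19, -4) — each changes by (-3, +0).
step 8: x=-64, y=-37 + (-22, -4) → x=-86, y=-41

x=-86, y=-41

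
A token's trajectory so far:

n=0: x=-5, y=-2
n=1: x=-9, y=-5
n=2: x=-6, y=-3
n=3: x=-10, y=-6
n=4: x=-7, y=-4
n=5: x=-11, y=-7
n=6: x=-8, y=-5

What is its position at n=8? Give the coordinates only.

x=-9, y=-6

Differencing gives (-4,-3), (+3,+2), (-4,-3), (+3,+2), (-4,-3), (+3,+2). This is the pattern (-4,-3), (+3,+2) repeated.
step 7: apply (-4,-3) → x=-12, y=-8
step 8: apply (+3,+2) → x=-9, y=-6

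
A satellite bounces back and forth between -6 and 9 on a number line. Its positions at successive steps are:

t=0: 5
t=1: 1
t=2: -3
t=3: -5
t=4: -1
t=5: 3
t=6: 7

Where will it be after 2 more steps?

The value reflects between -6 and 9, moving 4 per step.
  step 7: 7 → 7
  step 8: 7 → 3

3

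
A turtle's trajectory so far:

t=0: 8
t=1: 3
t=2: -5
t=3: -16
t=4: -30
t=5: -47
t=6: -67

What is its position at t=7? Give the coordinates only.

-90

First differences are -5, -8, -11, -14, -17, -20; their common second difference is -3 (constant acceleration).
step 7: -67 − 23 → -90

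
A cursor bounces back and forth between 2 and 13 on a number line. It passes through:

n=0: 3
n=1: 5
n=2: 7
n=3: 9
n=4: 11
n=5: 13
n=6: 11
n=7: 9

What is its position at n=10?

The value travels 2 per step and bounces off the walls at 2 and 13.
  step 8: 9 → 7
  step 9: 7 → 5
  step 10: 5 → 3

3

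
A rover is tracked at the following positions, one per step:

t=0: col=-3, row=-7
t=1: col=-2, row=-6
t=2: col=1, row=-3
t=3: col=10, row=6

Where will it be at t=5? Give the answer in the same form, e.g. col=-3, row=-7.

The jumps are (+1, +1), (+3, +3), (+9, +9) — a geometric progression with ratio 3.
step 4: col=10, row=6 + (+27, +27) → col=37, row=33
step 5: col=37, row=33 + (+81, +81) → col=118, row=114

col=118, row=114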